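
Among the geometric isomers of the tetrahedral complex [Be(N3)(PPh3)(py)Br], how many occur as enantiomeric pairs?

All four vertices of a tetrahedron are equivalent and mutually adjacent, so cis/trans isomerism cannot arise.
Only one geometric arrangement is possible; it has no improper symmetry element, so it exists as a pair of enantiomers (2 stereoisomers).

1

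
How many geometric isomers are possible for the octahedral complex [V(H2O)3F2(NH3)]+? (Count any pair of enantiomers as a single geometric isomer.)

An octahedron has six vertices in three trans pairs; every non-trans pair is cis.
Systematic placement gives 3 geometric isomers: H2O mer, F trans; H2O fac, F cis; H2O mer, F cis.

3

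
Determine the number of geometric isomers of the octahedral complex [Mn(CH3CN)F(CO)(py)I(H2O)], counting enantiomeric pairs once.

The six octahedral sites form three mutually perpendicular trans pairs.
Placing the ligands in turn and identifying arrangements related by rotation or reflection leaves 15 distinct geometric isomers.

15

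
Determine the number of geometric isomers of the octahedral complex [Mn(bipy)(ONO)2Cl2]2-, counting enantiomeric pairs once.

3

In an octahedral complex each vertex has one trans partner and four cis neighbours.
Each bipy is bidentate and must span two cis positions.
There are 3 geometric isomers: ONO cis, Cl trans; ONO cis, Cl cis (chiral); ONO trans, Cl cis.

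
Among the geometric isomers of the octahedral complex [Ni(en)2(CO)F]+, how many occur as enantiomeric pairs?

An octahedron has six vertices in three trans pairs; every non-trans pair is cis.
Each en is bidentate and must span two cis positions.
The distinct arrangements are (2 in all): CO and F mutually trans; CO and F mutually cis (chiral).
One of these lacks any improper symmetry element and so occurs as an enantiomeric pair, giving 2 + 1 = 3 stereoisomers in total.

1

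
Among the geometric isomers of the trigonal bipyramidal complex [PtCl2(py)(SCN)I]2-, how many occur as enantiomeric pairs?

3

In a trigonal bipyramid the two axial positions differ from the three equatorial ones.
Placing the ligands in turn and identifying arrangements related by rotation or reflection leaves 7 distinct geometric isomers.
Of these, 3 lack any improper symmetry element and so occur as enantiomeric pairs, giving 7 + 3 = 10 stereoisomers in total.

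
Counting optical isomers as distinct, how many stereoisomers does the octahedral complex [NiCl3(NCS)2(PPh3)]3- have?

3

An octahedron has six vertices in three trans pairs; every non-trans pair is cis.
Systematic placement gives 3 geometric isomers: Cl mer, NCS cis; Cl mer, NCS trans; Cl fac, NCS cis.
Each arrangement has an internal mirror plane or centre of symmetry, so none is chiral.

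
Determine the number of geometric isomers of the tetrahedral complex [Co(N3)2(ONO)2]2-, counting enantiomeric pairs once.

All four vertices of a tetrahedron are equivalent and mutually adjacent, so cis/trans isomerism cannot arise.
Only one geometric arrangement is possible.

1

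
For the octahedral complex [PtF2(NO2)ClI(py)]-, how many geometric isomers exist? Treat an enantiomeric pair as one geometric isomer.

Exhaustive case analysis gives 9 geometric isomers.

9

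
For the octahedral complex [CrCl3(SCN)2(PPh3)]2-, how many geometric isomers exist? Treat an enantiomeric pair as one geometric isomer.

Working through the distinct placements yields 3 geometric isomers: Cl mer, SCN trans; Cl mer, SCN cis; Cl fac, SCN cis.

3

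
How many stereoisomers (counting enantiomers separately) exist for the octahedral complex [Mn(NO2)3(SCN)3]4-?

The six octahedral sites form three mutually perpendicular trans pairs.
Working through the distinct placements yields 2 geometric isomers: NO2 mer; NO2 fac.
Each arrangement has an internal mirror plane or centre of symmetry, so none is chiral.

2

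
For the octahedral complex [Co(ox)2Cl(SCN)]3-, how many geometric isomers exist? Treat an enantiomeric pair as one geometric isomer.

2

In an octahedral complex each vertex has one trans partner and four cis neighbours.
Each ox is bidentate and must span two cis positions.
Working through the distinct placements yields 2 geometric isomers: Cl and SCN mutually trans; Cl and SCN mutually cis (chiral).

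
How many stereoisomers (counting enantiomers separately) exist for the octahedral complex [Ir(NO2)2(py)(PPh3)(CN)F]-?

In an octahedral complex each vertex has one trans partner and four cis neighbours.
Systematic enumeration (placing each ligand type in turn and discarding arrangements equivalent by rotation or reflection) gives 9 geometric isomers.
Of these, 6 lack any improper symmetry element and so occur as enantiomeric pairs, giving 9 + 6 = 15 stereoisomers in total.

15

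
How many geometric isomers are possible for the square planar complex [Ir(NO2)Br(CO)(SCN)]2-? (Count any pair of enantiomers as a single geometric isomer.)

3

Systematic placement gives 3 geometric isomers: (Br/NO2 trans, CO/SCN trans); (Br/SCN trans, CO/NO2 trans); (Br/CO trans, NO2/SCN trans).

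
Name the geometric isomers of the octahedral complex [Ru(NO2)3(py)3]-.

An octahedron has six vertices in three trans pairs; every non-trans pair is cis.
There are 2 geometric isomers: NO2 mer; NO2 fac.

fac and mer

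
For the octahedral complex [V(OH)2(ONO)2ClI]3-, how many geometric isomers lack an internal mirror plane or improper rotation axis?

The distinct arrangements are (6 in all): OH trans, ONO trans; OH cis, ONO cis (3 arrangements, 2 chiral); OH cis, ONO trans; OH trans, ONO cis.
Of these, 2 lack any improper symmetry element and so occur as enantiomeric pairs, giving 6 + 2 = 8 stereoisomers in total.

2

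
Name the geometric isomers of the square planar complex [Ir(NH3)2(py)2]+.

cis and trans

A square has two trans pairs of vertices; adjacent vertices are cis.
Working through the distinct placements yields 2 geometric isomers: NH3 cis; NH3 trans.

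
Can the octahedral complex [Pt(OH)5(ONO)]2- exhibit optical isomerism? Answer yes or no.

An octahedron has six vertices in three trans pairs; every non-trans pair is cis.
Only one geometric arrangement is possible.

no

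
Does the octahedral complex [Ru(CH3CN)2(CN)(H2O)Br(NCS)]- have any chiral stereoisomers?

yes

The six octahedral sites form three mutually perpendicular trans pairs.
Placing the ligands in turn and identifying arrangements related by rotation or reflection leaves 9 distinct geometric isomers.
Of these, 6 lack any improper symmetry element and so occur as enantiomeric pairs, giving 9 + 6 = 15 stereoisomers in total.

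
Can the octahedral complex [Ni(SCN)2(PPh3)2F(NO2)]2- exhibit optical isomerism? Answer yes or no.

yes

There are 6 geometric isomers: SCN trans, PPh3 trans; SCN cis, PPh3 cis (3 arrangements, 2 chiral); SCN trans, PPh3 cis; SCN cis, PPh3 trans.
Of these, 2 lack any improper symmetry element and so occur as enantiomeric pairs, giving 6 + 2 = 8 stereoisomers in total.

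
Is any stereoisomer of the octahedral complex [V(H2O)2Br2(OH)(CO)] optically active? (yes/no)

yes

The six octahedral sites form three mutually perpendicular trans pairs.
There are 6 geometric isomers: H2O cis, Br trans; H2O trans, Br trans; H2O cis, Br cis (3 arrangements, 2 chiral); H2O trans, Br cis.
Of these, 2 lack any improper symmetry element and so occur as enantiomeric pairs, giving 6 + 2 = 8 stereoisomers in total.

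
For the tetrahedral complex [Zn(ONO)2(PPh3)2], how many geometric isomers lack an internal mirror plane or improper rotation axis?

0

Only one geometric arrangement is possible.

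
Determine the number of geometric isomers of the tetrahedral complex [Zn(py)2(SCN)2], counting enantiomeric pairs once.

1

In a tetrahedral complex all four positions are equivalent and every pair of ligands is adjacent — there is no cis/trans distinction.
Only one geometric arrangement is possible.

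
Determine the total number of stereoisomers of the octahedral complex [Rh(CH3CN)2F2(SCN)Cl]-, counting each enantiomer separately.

An octahedron has six vertices in three trans pairs; every non-trans pair is cis.
The distinct arrangements are (6 in all): CH3CN trans, F cis; CH3CN trans, F trans; CH3CN cis, F cis (3 arrangements, 2 chiral); CH3CN cis, F trans.
Of these, 2 lack any improper symmetry element and so occur as enantiomeric pairs, giving 6 + 2 = 8 stereoisomers in total.

8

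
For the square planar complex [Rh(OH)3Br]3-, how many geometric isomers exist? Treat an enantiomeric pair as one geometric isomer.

A square has two trans pairs of vertices; adjacent vertices are cis.
Only one geometric arrangement is possible.

1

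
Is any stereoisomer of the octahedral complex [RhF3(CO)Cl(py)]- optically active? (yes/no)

The distinct arrangements are (4 in all): F mer (3 arrangements); F fac (chiral).
One of these lacks any improper symmetry element and so occurs as an enantiomeric pair, giving 4 + 1 = 5 stereoisomers in total.

yes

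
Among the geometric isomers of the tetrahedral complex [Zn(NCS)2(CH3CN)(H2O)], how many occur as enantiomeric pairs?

All four vertices of a tetrahedron are equivalent and mutually adjacent, so cis/trans isomerism cannot arise.
Only one geometric arrangement is possible.

0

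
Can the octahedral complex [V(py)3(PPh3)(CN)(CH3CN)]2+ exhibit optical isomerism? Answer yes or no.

yes

An octahedron has six vertices in three trans pairs; every non-trans pair is cis.
Working through the distinct placements yields 4 geometric isomers: py mer (3 arrangements); py fac (chiral).
One of these lacks any improper symmetry element and so occurs as an enantiomeric pair, giving 4 + 1 = 5 stereoisomers in total.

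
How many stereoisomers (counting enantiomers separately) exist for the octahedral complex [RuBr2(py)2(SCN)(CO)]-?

An octahedron has six vertices in three trans pairs; every non-trans pair is cis.
There are 6 geometric isomers: Br trans, py trans; Br trans, py cis; Br cis, py trans; Br cis, py cis (3 arrangements, 2 chiral).
Of these, 2 lack any improper symmetry element and so occur as enantiomeric pairs, giving 6 + 2 = 8 stereoisomers in total.

8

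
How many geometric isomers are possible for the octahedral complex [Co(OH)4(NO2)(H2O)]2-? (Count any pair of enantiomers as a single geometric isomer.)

2

An octahedron has six vertices in three trans pairs; every non-trans pair is cis.
There are 2 geometric isomers: NO2 and H2O mutually trans; NO2 and H2O mutually cis.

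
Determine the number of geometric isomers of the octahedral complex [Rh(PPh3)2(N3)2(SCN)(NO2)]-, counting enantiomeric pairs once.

6

The six octahedral sites form three mutually perpendicular trans pairs.
The distinct arrangements are (6 in all): PPh3 cis, N3 trans; PPh3 trans, N3 trans; PPh3 cis, N3 cis (3 arrangements, 2 chiral); PPh3 trans, N3 cis.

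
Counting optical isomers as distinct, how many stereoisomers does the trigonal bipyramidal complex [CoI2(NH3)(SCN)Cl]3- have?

10

A trigonal bipyramid has two axial and three equatorial sites, which are chemically inequivalent.
Exhaustive case analysis gives 7 geometric isomers.
Of these, 3 lack any improper symmetry element and so occur as enantiomeric pairs, giving 7 + 3 = 10 stereoisomers in total.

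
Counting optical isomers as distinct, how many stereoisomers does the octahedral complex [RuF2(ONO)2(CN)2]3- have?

The six octahedral sites form three mutually perpendicular trans pairs.
The distinct arrangements are (5 in all): F trans, ONO trans, CN trans; F cis, ONO cis, CN trans; F cis, ONO trans, CN cis; F cis, ONO cis, CN cis (chiral); F trans, ONO cis, CN cis.
One of these lacks any improper symmetry element and so occurs as an enantiomeric pair, giving 5 + 1 = 6 stereoisomers in total.

6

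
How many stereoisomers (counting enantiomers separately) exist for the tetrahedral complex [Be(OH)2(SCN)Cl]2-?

Only one geometric arrangement is possible.

1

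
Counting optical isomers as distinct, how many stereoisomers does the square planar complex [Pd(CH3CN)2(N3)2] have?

2

A square has two trans pairs of vertices; adjacent vertices are cis.
Working through the distinct placements yields 2 geometric isomers: CH3CN cis; CH3CN trans.
Each arrangement has an internal mirror plane or centre of symmetry, so none is chiral.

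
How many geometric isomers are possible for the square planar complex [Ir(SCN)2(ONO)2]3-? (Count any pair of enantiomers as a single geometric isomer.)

2

A square has two trans pairs of vertices; adjacent vertices are cis.
Working through the distinct placements yields 2 geometric isomers: SCN cis; SCN trans.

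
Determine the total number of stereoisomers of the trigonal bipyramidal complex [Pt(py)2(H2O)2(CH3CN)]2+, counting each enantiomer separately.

In a trigonal bipyramid the two axial positions differ from the three equatorial ones.
Exhaustive case analysis gives 5 geometric isomers.
One of these lacks any improper symmetry element and so occurs as an enantiomeric pair, giving 5 + 1 = 6 stereoisomers in total.

6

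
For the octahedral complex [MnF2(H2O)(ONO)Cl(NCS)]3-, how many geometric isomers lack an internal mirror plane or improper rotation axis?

An octahedron has six vertices in three trans pairs; every non-trans pair is cis.
Systematic enumeration (placing each ligand type in turn and discarding arrangements equivalent by rotation or reflection) gives 9 geometric isomers.
Of these, 6 lack any improper symmetry element and so occur as enantiomeric pairs, giving 9 + 6 = 15 stereoisomers in total.

6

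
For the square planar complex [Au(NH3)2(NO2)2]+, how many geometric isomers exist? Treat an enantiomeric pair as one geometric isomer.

2

There are 2 geometric isomers: NH3 cis; NH3 trans.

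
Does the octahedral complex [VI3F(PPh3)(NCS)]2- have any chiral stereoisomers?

yes

The six octahedral sites form three mutually perpendicular trans pairs.
The distinct arrangements are (4 in all): I mer (3 arrangements); I fac (chiral).
One of these lacks any improper symmetry element and so occurs as an enantiomeric pair, giving 4 + 1 = 5 stereoisomers in total.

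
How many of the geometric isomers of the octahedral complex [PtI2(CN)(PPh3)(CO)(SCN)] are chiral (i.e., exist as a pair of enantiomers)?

6

Systematic enumeration (placing each ligand type in turn and discarding arrangements equivalent by rotation or reflection) gives 9 geometric isomers.
Of these, 6 lack any improper symmetry element and so occur as enantiomeric pairs, giving 9 + 6 = 15 stereoisomers in total.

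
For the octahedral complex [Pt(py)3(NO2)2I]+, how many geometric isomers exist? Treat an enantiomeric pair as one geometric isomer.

In an octahedral complex each vertex has one trans partner and four cis neighbours.
The distinct arrangements are (3 in all): py mer, NO2 cis; py mer, NO2 trans; py fac, NO2 cis.

3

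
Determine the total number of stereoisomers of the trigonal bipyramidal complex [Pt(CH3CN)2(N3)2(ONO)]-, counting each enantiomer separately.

In a trigonal bipyramid the two axial positions differ from the three equatorial ones.
Systematic enumeration (placing each ligand type in turn and discarding arrangements equivalent by rotation or reflection) gives 5 geometric isomers.
One of these lacks any improper symmetry element and so occurs as an enantiomeric pair, giving 5 + 1 = 6 stereoisomers in total.

6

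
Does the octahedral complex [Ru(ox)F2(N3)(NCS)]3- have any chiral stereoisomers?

yes

In an octahedral complex each vertex has one trans partner and four cis neighbours.
Each ox is bidentate and must span two cis positions.
Systematic placement gives 4 geometric isomers: F trans; F cis (3 arrangements, 2 chiral).
Of these, 2 lack any improper symmetry element and so occur as enantiomeric pairs, giving 4 + 2 = 6 stereoisomers in total.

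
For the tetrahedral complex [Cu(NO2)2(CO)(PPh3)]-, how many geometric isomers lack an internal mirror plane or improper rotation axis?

0

In a tetrahedral complex all four positions are equivalent and every pair of ligands is adjacent — there is no cis/trans distinction.
Only one geometric arrangement is possible.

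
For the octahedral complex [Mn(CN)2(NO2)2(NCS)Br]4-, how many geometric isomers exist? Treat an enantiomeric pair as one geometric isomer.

The six octahedral sites form three mutually perpendicular trans pairs.
Systematic placement gives 6 geometric isomers: CN cis, NO2 trans; CN cis, NO2 cis (3 arrangements, 2 chiral); CN trans, NO2 trans; CN trans, NO2 cis.

6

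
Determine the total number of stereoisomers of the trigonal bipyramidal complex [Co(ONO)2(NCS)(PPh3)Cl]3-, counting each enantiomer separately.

A trigonal bipyramid has two axial and three equatorial sites, which are chemically inequivalent.
Exhaustive case analysis gives 7 geometric isomers.
Of these, 3 lack any improper symmetry element and so occur as enantiomeric pairs, giving 7 + 3 = 10 stereoisomers in total.

10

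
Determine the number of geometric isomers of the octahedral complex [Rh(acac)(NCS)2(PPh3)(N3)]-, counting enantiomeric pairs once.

Each acac is bidentate and must span two cis positions.
Systematic placement gives 4 geometric isomers: NCS cis (3 arrangements, 2 chiral); NCS trans.

4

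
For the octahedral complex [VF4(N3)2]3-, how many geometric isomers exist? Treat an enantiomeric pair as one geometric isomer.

The six octahedral sites form three mutually perpendicular trans pairs.
There are 2 geometric isomers: N3 trans; N3 cis.

2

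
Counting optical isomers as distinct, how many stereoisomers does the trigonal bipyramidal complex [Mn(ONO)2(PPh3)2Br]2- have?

A trigonal bipyramid has two axial and three equatorial sites, which are chemically inequivalent.
Exhaustive case analysis gives 5 geometric isomers.
One of these lacks any improper symmetry element and so occurs as an enantiomeric pair, giving 5 + 1 = 6 stereoisomers in total.

6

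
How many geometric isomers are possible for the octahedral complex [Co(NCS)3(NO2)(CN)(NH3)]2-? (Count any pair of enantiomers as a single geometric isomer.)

4

Working through the distinct placements yields 4 geometric isomers: NCS mer (3 arrangements); NCS fac (chiral).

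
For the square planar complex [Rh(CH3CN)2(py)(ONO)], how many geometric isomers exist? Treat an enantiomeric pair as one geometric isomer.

2

In a square planar complex each vertex has one trans partner and two cis neighbours.
Systematic placement gives 2 geometric isomers: CH3CN cis; CH3CN trans.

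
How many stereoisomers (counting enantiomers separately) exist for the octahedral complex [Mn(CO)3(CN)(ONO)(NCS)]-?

The six octahedral sites form three mutually perpendicular trans pairs.
The distinct arrangements are (4 in all): CO mer (3 arrangements); CO fac (chiral).
One of these lacks any improper symmetry element and so occurs as an enantiomeric pair, giving 4 + 1 = 5 stereoisomers in total.

5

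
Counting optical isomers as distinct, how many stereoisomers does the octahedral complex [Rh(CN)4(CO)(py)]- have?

An octahedron has six vertices in three trans pairs; every non-trans pair is cis.
Systematic placement gives 2 geometric isomers: CO and py mutually trans; CO and py mutually cis.
Each arrangement has an internal mirror plane or centre of symmetry, so none is chiral.

2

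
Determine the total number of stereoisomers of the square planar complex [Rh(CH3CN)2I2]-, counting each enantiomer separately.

In a square planar complex each vertex has one trans partner and two cis neighbours.
Systematic placement gives 2 geometric isomers: CH3CN cis; CH3CN trans.
Each arrangement has an internal mirror plane or centre of symmetry, so none is chiral.

2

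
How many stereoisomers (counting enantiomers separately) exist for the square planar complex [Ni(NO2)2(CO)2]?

A square has two trans pairs of vertices; adjacent vertices are cis.
There are 2 geometric isomers: NO2 cis; NO2 trans.
Each arrangement has an internal mirror plane or centre of symmetry, so none is chiral.

2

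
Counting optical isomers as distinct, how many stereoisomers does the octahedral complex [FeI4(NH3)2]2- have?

2

An octahedron has six vertices in three trans pairs; every non-trans pair is cis.
Working through the distinct placements yields 2 geometric isomers: NH3 trans; NH3 cis.
Each arrangement has an internal mirror plane or centre of symmetry, so none is chiral.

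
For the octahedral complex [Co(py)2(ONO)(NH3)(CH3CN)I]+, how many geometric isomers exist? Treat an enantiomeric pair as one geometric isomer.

9

Exhaustive case analysis gives 9 geometric isomers.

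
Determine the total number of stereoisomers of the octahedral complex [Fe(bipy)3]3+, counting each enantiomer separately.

In an octahedral complex each vertex has one trans partner and four cis neighbours.
Each bipy is bidentate and must span two cis positions.
Only one geometric arrangement is possible; it has no improper symmetry element, so it exists as a pair of enantiomers (2 stereoisomers).

2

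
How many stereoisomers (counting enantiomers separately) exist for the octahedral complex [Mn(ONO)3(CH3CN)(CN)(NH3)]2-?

The six octahedral sites form three mutually perpendicular trans pairs.
The distinct arrangements are (4 in all): ONO mer (3 arrangements); ONO fac (chiral).
One of these lacks any improper symmetry element and so occurs as an enantiomeric pair, giving 4 + 1 = 5 stereoisomers in total.

5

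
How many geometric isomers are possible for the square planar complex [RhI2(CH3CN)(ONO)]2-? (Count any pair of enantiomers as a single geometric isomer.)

A square has two trans pairs of vertices; adjacent vertices are cis.
The distinct arrangements are (2 in all): I cis; I trans.

2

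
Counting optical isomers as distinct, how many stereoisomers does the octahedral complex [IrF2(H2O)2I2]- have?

6

The six octahedral sites form three mutually perpendicular trans pairs.
Systematic placement gives 5 geometric isomers: F trans, H2O trans, I trans; F trans, H2O cis, I cis; F cis, H2O cis, I trans; F cis, H2O cis, I cis (chiral); F cis, H2O trans, I cis.
One of these lacks any improper symmetry element and so occurs as an enantiomeric pair, giving 5 + 1 = 6 stereoisomers in total.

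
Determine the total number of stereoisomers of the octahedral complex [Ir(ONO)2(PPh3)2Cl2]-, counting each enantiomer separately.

In an octahedral complex each vertex has one trans partner and four cis neighbours.
The distinct arrangements are (5 in all): ONO trans, PPh3 trans, Cl trans; ONO cis, PPh3 cis, Cl trans; ONO cis, PPh3 trans, Cl cis; ONO cis, PPh3 cis, Cl cis (chiral); ONO trans, PPh3 cis, Cl cis.
One of these lacks any improper symmetry element and so occurs as an enantiomeric pair, giving 5 + 1 = 6 stereoisomers in total.

6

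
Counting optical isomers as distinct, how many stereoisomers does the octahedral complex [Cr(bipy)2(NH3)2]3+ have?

The six octahedral sites form three mutually perpendicular trans pairs.
Each bipy is bidentate and must span two cis positions.
There are 2 geometric isomers: NH3 trans; NH3 cis (chiral).
One of these lacks any improper symmetry element and so occurs as an enantiomeric pair, giving 2 + 1 = 3 stereoisomers in total.

3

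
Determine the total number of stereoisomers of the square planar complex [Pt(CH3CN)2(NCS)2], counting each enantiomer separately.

A square has two trans pairs of vertices; adjacent vertices are cis.
Working through the distinct placements yields 2 geometric isomers: CH3CN cis; CH3CN trans.
Each arrangement has an internal mirror plane or centre of symmetry, so none is chiral.

2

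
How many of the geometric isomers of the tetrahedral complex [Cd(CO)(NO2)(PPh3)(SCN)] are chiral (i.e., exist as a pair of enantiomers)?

1

In a tetrahedral complex all four positions are equivalent and every pair of ligands is adjacent — there is no cis/trans distinction.
Only one geometric arrangement is possible; it has no improper symmetry element, so it exists as a pair of enantiomers (2 stereoisomers).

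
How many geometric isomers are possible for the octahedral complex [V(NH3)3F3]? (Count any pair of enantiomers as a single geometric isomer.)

The six octahedral sites form three mutually perpendicular trans pairs.
The distinct arrangements are (2 in all): NH3 mer; NH3 fac.

2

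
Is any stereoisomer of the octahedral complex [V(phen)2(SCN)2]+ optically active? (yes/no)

An octahedron has six vertices in three trans pairs; every non-trans pair is cis.
Each phen is bidentate and must span two cis positions.
Systematic placement gives 2 geometric isomers: SCN trans; SCN cis (chiral).
One of these lacks any improper symmetry element and so occurs as an enantiomeric pair, giving 2 + 1 = 3 stereoisomers in total.

yes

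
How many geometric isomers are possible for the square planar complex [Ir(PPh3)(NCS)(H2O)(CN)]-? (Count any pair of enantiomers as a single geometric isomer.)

A square has two trans pairs of vertices; adjacent vertices are cis.
The distinct arrangements are (3 in all): (CN/NCS trans, H2O/PPh3 trans); (CN/PPh3 trans, H2O/NCS trans); (CN/H2O trans, NCS/PPh3 trans).

3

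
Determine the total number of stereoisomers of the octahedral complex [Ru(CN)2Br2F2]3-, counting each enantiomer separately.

The six octahedral sites form three mutually perpendicular trans pairs.
Systematic placement gives 5 geometric isomers: CN trans, Br trans, F trans; CN cis, Br trans, F cis; CN cis, Br cis, F trans; CN cis, Br cis, F cis (chiral); CN trans, Br cis, F cis.
One of these lacks any improper symmetry element and so occurs as an enantiomeric pair, giving 5 + 1 = 6 stereoisomers in total.

6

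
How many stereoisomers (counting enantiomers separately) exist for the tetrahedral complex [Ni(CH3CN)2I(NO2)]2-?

1

All four vertices of a tetrahedron are equivalent and mutually adjacent, so cis/trans isomerism cannot arise.
Only one geometric arrangement is possible.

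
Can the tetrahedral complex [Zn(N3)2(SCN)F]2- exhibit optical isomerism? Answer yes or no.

no

Only one geometric arrangement is possible.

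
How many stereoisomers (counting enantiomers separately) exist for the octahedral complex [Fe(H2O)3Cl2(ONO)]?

3

The six octahedral sites form three mutually perpendicular trans pairs.
Systematic placement gives 3 geometric isomers: H2O mer, Cl trans; H2O fac, Cl cis; H2O mer, Cl cis.
Each arrangement has an internal mirror plane or centre of symmetry, so none is chiral.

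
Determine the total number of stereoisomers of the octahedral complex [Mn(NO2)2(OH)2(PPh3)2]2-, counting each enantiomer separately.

6

There are 5 geometric isomers: NO2 trans, OH trans, PPh3 trans; NO2 trans, OH cis, PPh3 cis; NO2 cis, OH cis, PPh3 trans; NO2 cis, OH cis, PPh3 cis (chiral); NO2 cis, OH trans, PPh3 cis.
One of these lacks any improper symmetry element and so occurs as an enantiomeric pair, giving 5 + 1 = 6 stereoisomers in total.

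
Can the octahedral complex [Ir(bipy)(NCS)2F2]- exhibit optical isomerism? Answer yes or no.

An octahedron has six vertices in three trans pairs; every non-trans pair is cis.
Each bipy is bidentate and must span two cis positions.
The distinct arrangements are (3 in all): NCS cis, F trans; NCS cis, F cis (chiral); NCS trans, F cis.
One of these lacks any improper symmetry element and so occurs as an enantiomeric pair, giving 3 + 1 = 4 stereoisomers in total.

yes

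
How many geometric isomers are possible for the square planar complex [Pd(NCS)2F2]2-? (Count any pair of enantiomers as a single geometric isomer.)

2

A square has two trans pairs of vertices; adjacent vertices are cis.
There are 2 geometric isomers: NCS cis; NCS trans.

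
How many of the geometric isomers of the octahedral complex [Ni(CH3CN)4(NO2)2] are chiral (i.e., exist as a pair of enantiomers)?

0

The six octahedral sites form three mutually perpendicular trans pairs.
Systematic placement gives 2 geometric isomers: NO2 trans; NO2 cis.
Each arrangement has an internal mirror plane or centre of symmetry, so none is chiral.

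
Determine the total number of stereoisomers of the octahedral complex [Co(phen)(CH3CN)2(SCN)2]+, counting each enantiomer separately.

4

An octahedron has six vertices in three trans pairs; every non-trans pair is cis.
Each phen is bidentate and must span two cis positions.
The distinct arrangements are (3 in all): CH3CN trans, SCN cis; CH3CN cis, SCN cis (chiral); CH3CN cis, SCN trans.
One of these lacks any improper symmetry element and so occurs as an enantiomeric pair, giving 3 + 1 = 4 stereoisomers in total.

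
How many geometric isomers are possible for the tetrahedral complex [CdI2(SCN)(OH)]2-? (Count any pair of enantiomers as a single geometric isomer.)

All four vertices of a tetrahedron are equivalent and mutually adjacent, so cis/trans isomerism cannot arise.
Only one geometric arrangement is possible.

1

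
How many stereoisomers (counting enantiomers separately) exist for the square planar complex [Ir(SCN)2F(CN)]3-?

2

In a square planar complex each vertex has one trans partner and two cis neighbours.
The distinct arrangements are (2 in all): SCN cis; SCN trans.
Each arrangement has an internal mirror plane or centre of symmetry, so none is chiral.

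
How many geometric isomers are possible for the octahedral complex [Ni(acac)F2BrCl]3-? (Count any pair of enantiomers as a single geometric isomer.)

4

Each acac is bidentate and must span two cis positions.
There are 4 geometric isomers: F cis (3 arrangements, 2 chiral); F trans.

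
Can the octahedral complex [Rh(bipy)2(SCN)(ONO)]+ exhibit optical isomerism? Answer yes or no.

yes

The six octahedral sites form three mutually perpendicular trans pairs.
Each bipy is bidentate and must span two cis positions.
There are 2 geometric isomers: SCN and ONO mutually trans; SCN and ONO mutually cis (chiral).
One of these lacks any improper symmetry element and so occurs as an enantiomeric pair, giving 2 + 1 = 3 stereoisomers in total.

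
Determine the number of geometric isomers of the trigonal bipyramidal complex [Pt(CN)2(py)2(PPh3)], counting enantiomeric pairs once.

5

A trigonal bipyramid has two axial and three equatorial sites, which are chemically inequivalent.
Systematic enumeration (placing each ligand type in turn and discarding arrangements equivalent by rotation or reflection) gives 5 geometric isomers.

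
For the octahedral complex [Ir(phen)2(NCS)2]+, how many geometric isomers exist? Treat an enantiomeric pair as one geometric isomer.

Each phen is bidentate and must span two cis positions.
Working through the distinct placements yields 2 geometric isomers: NCS trans; NCS cis (chiral).

2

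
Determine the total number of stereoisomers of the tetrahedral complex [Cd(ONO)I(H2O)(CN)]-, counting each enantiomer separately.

2

Only one geometric arrangement is possible; it has no improper symmetry element, so it exists as a pair of enantiomers (2 stereoisomers).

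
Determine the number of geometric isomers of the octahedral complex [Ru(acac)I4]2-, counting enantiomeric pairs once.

The six octahedral sites form three mutually perpendicular trans pairs.
Each acac is bidentate and must span two cis positions.
Only one geometric arrangement is possible.

1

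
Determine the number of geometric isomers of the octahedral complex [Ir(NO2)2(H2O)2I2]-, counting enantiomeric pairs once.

Working through the distinct placements yields 5 geometric isomers: NO2 trans, H2O trans, I trans; NO2 cis, H2O trans, I cis; NO2 trans, H2O cis, I cis; NO2 cis, H2O cis, I cis (chiral); NO2 cis, H2O cis, I trans.

5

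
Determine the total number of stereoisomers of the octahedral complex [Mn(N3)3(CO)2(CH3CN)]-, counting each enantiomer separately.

3

There are 3 geometric isomers: N3 mer, CO cis; N3 mer, CO trans; N3 fac, CO cis.
Each arrangement has an internal mirror plane or centre of symmetry, so none is chiral.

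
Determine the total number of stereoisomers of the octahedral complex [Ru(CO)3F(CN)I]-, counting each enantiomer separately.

5

Systematic placement gives 4 geometric isomers: CO mer (3 arrangements); CO fac (chiral).
One of these lacks any improper symmetry element and so occurs as an enantiomeric pair, giving 4 + 1 = 5 stereoisomers in total.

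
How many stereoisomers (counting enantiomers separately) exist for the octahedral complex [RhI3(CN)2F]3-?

3

In an octahedral complex each vertex has one trans partner and four cis neighbours.
Systematic placement gives 3 geometric isomers: I mer, CN trans; I mer, CN cis; I fac, CN cis.
Each arrangement has an internal mirror plane or centre of symmetry, so none is chiral.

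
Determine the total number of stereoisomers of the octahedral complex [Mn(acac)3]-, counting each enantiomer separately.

The six octahedral sites form three mutually perpendicular trans pairs.
Each acac is bidentate and must span two cis positions.
Only one geometric arrangement is possible; it has no improper symmetry element, so it exists as a pair of enantiomers (2 stereoisomers).

2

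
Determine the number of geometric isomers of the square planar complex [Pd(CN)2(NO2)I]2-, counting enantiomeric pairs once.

In a square planar complex each vertex has one trans partner and two cis neighbours.
Systematic placement gives 2 geometric isomers: CN cis; CN trans.

2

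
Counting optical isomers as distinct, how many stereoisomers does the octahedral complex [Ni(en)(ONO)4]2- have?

1

Each en is bidentate and must span two cis positions.
Only one geometric arrangement is possible.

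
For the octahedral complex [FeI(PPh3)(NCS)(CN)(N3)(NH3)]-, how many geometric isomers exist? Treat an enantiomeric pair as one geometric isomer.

In an octahedral complex each vertex has one trans partner and four cis neighbours.
Exhaustive case analysis gives 15 geometric isomers.

15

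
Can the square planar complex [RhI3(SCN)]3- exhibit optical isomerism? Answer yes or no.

no

A square has two trans pairs of vertices; adjacent vertices are cis.
Only one geometric arrangement is possible.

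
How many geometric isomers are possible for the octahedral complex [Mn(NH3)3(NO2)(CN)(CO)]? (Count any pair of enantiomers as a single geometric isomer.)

4

The six octahedral sites form three mutually perpendicular trans pairs.
Systematic placement gives 4 geometric isomers: NH3 mer (3 arrangements); NH3 fac (chiral).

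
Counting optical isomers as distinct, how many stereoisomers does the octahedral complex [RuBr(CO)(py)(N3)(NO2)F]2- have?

In an octahedral complex each vertex has one trans partner and four cis neighbours.
Exhaustive case analysis gives 15 geometric isomers.
Of these, 15 lack any improper symmetry element and so occur as enantiomeric pairs, giving 15 + 15 = 30 stereoisomers in total.

30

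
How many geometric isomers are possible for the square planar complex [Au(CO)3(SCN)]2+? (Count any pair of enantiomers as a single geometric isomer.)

1

A square has two trans pairs of vertices; adjacent vertices are cis.
Only one geometric arrangement is possible.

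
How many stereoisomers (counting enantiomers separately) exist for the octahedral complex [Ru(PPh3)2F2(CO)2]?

6

In an octahedral complex each vertex has one trans partner and four cis neighbours.
Systematic placement gives 5 geometric isomers: PPh3 trans, F trans, CO trans; PPh3 cis, F cis, CO trans; PPh3 trans, F cis, CO cis; PPh3 cis, F cis, CO cis (chiral); PPh3 cis, F trans, CO cis.
One of these lacks any improper symmetry element and so occurs as an enantiomeric pair, giving 5 + 1 = 6 stereoisomers in total.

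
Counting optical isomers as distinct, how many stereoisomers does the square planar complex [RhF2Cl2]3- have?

A square has two trans pairs of vertices; adjacent vertices are cis.
The distinct arrangements are (2 in all): F cis; F trans.
Each arrangement has an internal mirror plane or centre of symmetry, so none is chiral.

2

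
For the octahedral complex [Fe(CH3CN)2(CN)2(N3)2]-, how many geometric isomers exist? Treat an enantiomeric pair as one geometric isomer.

The distinct arrangements are (5 in all): CH3CN trans, CN trans, N3 trans; CH3CN trans, CN cis, N3 cis; CH3CN cis, CN cis, N3 trans; CH3CN cis, CN cis, N3 cis (chiral); CH3CN cis, CN trans, N3 cis.

5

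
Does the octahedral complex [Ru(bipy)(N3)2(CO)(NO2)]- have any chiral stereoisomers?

In an octahedral complex each vertex has one trans partner and four cis neighbours.
Each bipy is bidentate and must span two cis positions.
Systematic placement gives 4 geometric isomers: N3 cis (3 arrangements, 2 chiral); N3 trans.
Of these, 2 lack any improper symmetry element and so occur as enantiomeric pairs, giving 4 + 2 = 6 stereoisomers in total.

yes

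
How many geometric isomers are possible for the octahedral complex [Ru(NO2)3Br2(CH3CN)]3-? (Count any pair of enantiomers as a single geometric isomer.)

3

The six octahedral sites form three mutually perpendicular trans pairs.
There are 3 geometric isomers: NO2 mer, Br trans; NO2 mer, Br cis; NO2 fac, Br cis.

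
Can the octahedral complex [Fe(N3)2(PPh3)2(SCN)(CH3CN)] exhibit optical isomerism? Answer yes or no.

An octahedron has six vertices in three trans pairs; every non-trans pair is cis.
The distinct arrangements are (6 in all): N3 cis, PPh3 cis (3 arrangements, 2 chiral); N3 cis, PPh3 trans; N3 trans, PPh3 cis; N3 trans, PPh3 trans.
Of these, 2 lack any improper symmetry element and so occur as enantiomeric pairs, giving 6 + 2 = 8 stereoisomers in total.

yes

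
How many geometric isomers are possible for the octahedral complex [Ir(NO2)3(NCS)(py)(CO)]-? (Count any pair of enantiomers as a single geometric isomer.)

There are 4 geometric isomers: NO2 mer (3 arrangements); NO2 fac (chiral).

4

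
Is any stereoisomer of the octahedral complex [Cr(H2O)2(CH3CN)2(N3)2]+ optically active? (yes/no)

yes

Systematic placement gives 5 geometric isomers: H2O trans, CH3CN trans, N3 trans; H2O cis, CH3CN trans, N3 cis; H2O cis, CH3CN cis, N3 trans; H2O cis, CH3CN cis, N3 cis (chiral); H2O trans, CH3CN cis, N3 cis.
One of these lacks any improper symmetry element and so occurs as an enantiomeric pair, giving 5 + 1 = 6 stereoisomers in total.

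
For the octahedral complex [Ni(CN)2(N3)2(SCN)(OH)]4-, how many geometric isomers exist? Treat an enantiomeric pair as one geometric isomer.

6

The six octahedral sites form three mutually perpendicular trans pairs.
Systematic placement gives 6 geometric isomers: CN trans, N3 trans; CN trans, N3 cis; CN cis, N3 cis (3 arrangements, 2 chiral); CN cis, N3 trans.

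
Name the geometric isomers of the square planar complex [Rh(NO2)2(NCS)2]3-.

In a square planar complex each vertex has one trans partner and two cis neighbours.
Working through the distinct placements yields 2 geometric isomers: NO2 cis; NO2 trans.

cis and trans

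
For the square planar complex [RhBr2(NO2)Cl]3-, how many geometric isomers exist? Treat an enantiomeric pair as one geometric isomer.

2

The distinct arrangements are (2 in all): Br cis; Br trans.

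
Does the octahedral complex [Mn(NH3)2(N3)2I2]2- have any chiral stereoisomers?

yes

In an octahedral complex each vertex has one trans partner and four cis neighbours.
The distinct arrangements are (5 in all): NH3 trans, N3 trans, I trans; NH3 cis, N3 cis, I trans; NH3 trans, N3 cis, I cis; NH3 cis, N3 cis, I cis (chiral); NH3 cis, N3 trans, I cis.
One of these lacks any improper symmetry element and so occurs as an enantiomeric pair, giving 5 + 1 = 6 stereoisomers in total.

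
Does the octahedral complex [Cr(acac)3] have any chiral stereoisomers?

yes

An octahedron has six vertices in three trans pairs; every non-trans pair is cis.
Each acac is bidentate and must span two cis positions.
Only one geometric arrangement is possible; it has no improper symmetry element, so it exists as a pair of enantiomers (2 stereoisomers).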